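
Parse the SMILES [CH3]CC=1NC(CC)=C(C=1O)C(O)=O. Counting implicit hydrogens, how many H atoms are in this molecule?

Walk through each heavy atom and fill implicit hydrogens from standard valence (C 4, N 3, O 2, S 2, halogen 1):
  atom 1: C with explicit H count 3
  atom 2: C, bond orders sum to 2 (valence 4) → 2 H
  atom 3: C, bond orders sum to 4 (valence 4) → 0 H
  atom 4: N, bond orders sum to 2 (valence 3) → 1 H
  atom 5: C, bond orders sum to 4 (valence 4) → 0 H
  atom 6: C, bond orders sum to 2 (valence 4) → 2 H
  atom 7: C, bond orders sum to 1 (valence 4) → 3 H
  atom 8: C, bond orders sum to 4 (valence 4) → 0 H
  atom 9: C, bond orders sum to 4 (valence 4) → 0 H
  atom 10: O, bond orders sum to 1 (valence 2) → 1 H
  atom 11: C, bond orders sum to 4 (valence 4) → 0 H
  atom 12: O, bond orders sum to 1 (valence 2) → 1 H
  atom 13: O, bond orders sum to 2 (valence 2) → 0 H
Total hydrogens: 13.

13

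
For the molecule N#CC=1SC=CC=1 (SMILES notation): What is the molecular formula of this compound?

Walk through each heavy atom and fill implicit hydrogens from standard valence (C 4, N 3, O 2, S 2, halogen 1):
  atom 1: N, bond orders sum to 3 (valence 3) → 0 H
  atom 2: C, bond orders sum to 4 (valence 4) → 0 H
  atom 3: C, bond orders sum to 4 (valence 4) → 0 H
  atom 4: S, bond orders sum to 2 (valence 2) → 0 H
  atom 5: C, bond orders sum to 3 (valence 4) → 1 H
  atom 6: C, bond orders sum to 3 (valence 4) → 1 H
  atom 7: C, bond orders sum to 3 (valence 4) → 1 H
Totals → C:5, H:3, N:1, S:1.
In Hill order: C5H3NS.

C5H3NS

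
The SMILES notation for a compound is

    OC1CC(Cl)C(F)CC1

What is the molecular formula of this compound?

Walk through each heavy atom and fill implicit hydrogens from standard valence (C 4, N 3, O 2, S 2, halogen 1):
  atom 1: O, bond orders sum to 1 (valence 2) → 1 H
  atom 2: C, bond orders sum to 3 (valence 4) → 1 H
  atom 3: C, bond orders sum to 2 (valence 4) → 2 H
  atom 4: C, bond orders sum to 3 (valence 4) → 1 H
  atom 5: Cl (halogen, monovalent) → 0 H
  atom 6: C, bond orders sum to 3 (valence 4) → 1 H
  atom 7: F (halogen, monovalent) → 0 H
  atom 8: C, bond orders sum to 2 (valence 4) → 2 H
  atom 9: C, bond orders sum to 2 (valence 4) → 2 H
Totals → C:6, H:10, Cl:1, F:1, O:1.
In Hill order: C6H10ClFO.

C6H10ClFO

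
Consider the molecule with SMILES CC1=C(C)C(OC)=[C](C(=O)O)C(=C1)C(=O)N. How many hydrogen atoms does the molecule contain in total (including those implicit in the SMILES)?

13

Walk through each heavy atom and fill implicit hydrogens from standard valence (C 4, N 3, O 2, S 2, halogen 1):
  atom 1: C, bond orders sum to 1 (valence 4) → 3 H
  atom 2: C, bond orders sum to 4 (valence 4) → 0 H
  atom 3: C, bond orders sum to 4 (valence 4) → 0 H
  atom 4: C, bond orders sum to 1 (valence 4) → 3 H
  atom 5: C, bond orders sum to 4 (valence 4) → 0 H
  atom 6: O, bond orders sum to 2 (valence 2) → 0 H
  atom 7: C, bond orders sum to 1 (valence 4) → 3 H
  atom 8: C with explicit H count 0
  atom 9: C, bond orders sum to 4 (valence 4) → 0 H
  atom 10: O, bond orders sum to 2 (valence 2) → 0 H
  atom 11: O, bond orders sum to 1 (valence 2) → 1 H
  atom 12: C, bond orders sum to 4 (valence 4) → 0 H
  atom 13: C, bond orders sum to 3 (valence 4) → 1 H
  atom 14: C, bond orders sum to 4 (valence 4) → 0 H
  atom 15: O, bond orders sum to 2 (valence 2) → 0 H
  atom 16: N, bond orders sum to 1 (valence 3) → 2 H
Total hydrogens: 13.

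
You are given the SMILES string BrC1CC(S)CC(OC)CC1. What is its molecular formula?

C8H15BrOS

Walk through each heavy atom and fill implicit hydrogens from standard valence (C 4, N 3, O 2, S 2, halogen 1):
  atom 1: Br (halogen, monovalent) → 0 H
  atom 2: C, bond orders sum to 3 (valence 4) → 1 H
  atom 3: C, bond orders sum to 2 (valence 4) → 2 H
  atom 4: C, bond orders sum to 3 (valence 4) → 1 H
  atom 5: S, bond orders sum to 1 (valence 2) → 1 H
  atom 6: C, bond orders sum to 2 (valence 4) → 2 H
  atom 7: C, bond orders sum to 3 (valence 4) → 1 H
  atom 8: O, bond orders sum to 2 (valence 2) → 0 H
  atom 9: C, bond orders sum to 1 (valence 4) → 3 H
  atom 10: C, bond orders sum to 2 (valence 4) → 2 H
  atom 11: C, bond orders sum to 2 (valence 4) → 2 H
Totals → C:8, H:15, Br:1, O:1, S:1.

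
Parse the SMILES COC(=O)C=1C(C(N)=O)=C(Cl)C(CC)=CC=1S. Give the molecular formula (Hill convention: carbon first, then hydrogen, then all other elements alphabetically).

Walk through each heavy atom and fill implicit hydrogens from standard valence (C 4, N 3, O 2, S 2, halogen 1):
  atom 1: C, bond orders sum to 1 (valence 4) → 3 H
  atom 2: O, bond orders sum to 2 (valence 2) → 0 H
  atom 3: C, bond orders sum to 4 (valence 4) → 0 H
  atom 4: O, bond orders sum to 2 (valence 2) → 0 H
  atom 5: C, bond orders sum to 4 (valence 4) → 0 H
  atom 6: C, bond orders sum to 4 (valence 4) → 0 H
  atom 7: C, bond orders sum to 4 (valence 4) → 0 H
  atom 8: N, bond orders sum to 1 (valence 3) → 2 H
  atom 9: O, bond orders sum to 2 (valence 2) → 0 H
  atom 10: C, bond orders sum to 4 (valence 4) → 0 H
  atom 11: Cl (halogen, monovalent) → 0 H
  atom 12: C, bond orders sum to 4 (valence 4) → 0 H
  atom 13: C, bond orders sum to 2 (valence 4) → 2 H
  atom 14: C, bond orders sum to 1 (valence 4) → 3 H
  atom 15: C, bond orders sum to 3 (valence 4) → 1 H
  atom 16: C, bond orders sum to 4 (valence 4) → 0 H
  atom 17: S, bond orders sum to 1 (valence 2) → 1 H
Totals → C:11, H:12, Cl:1, N:1, O:3, S:1.

C11H12ClNO3S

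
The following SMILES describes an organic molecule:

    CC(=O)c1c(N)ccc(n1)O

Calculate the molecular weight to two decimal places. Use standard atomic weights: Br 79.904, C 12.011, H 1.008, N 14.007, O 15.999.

152.15 g/mol

First, the molecular formula is C7H8N2O2 (counting implicit H from valence).
  C: 7 × 12.011 = 84.077
  H: 8 × 1.008 = 8.064
  N: 2 × 14.007 = 28.014
  O: 2 × 15.999 = 31.998
Sum: 7×12.011 + 8×1.008 + 2×14.007 + 2×15.999 = 152.153 → 152.15 g/mol.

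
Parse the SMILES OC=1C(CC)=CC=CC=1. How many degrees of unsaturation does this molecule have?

4

Degree of unsaturation = (number of rings) + (number of π bonds).
Ring closures in the SMILES: 1.
π bonds: 3 double bonds (each 1 DoU) → 3 DoU from unsaturation.
Total DoU = 1 + 3 = 4.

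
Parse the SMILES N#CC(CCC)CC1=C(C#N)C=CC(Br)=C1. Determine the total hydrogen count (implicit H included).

13

Walk through each heavy atom and fill implicit hydrogens from standard valence (C 4, N 3, O 2, S 2, halogen 1):
  atom 1: N, bond orders sum to 3 (valence 3) → 0 H
  atom 2: C, bond orders sum to 4 (valence 4) → 0 H
  atom 3: C, bond orders sum to 3 (valence 4) → 1 H
  atom 4: C, bond orders sum to 2 (valence 4) → 2 H
  atom 5: C, bond orders sum to 2 (valence 4) → 2 H
  atom 6: C, bond orders sum to 1 (valence 4) → 3 H
  atom 7: C, bond orders sum to 2 (valence 4) → 2 H
  atom 8: C, bond orders sum to 4 (valence 4) → 0 H
  atom 9: C, bond orders sum to 4 (valence 4) → 0 H
  atom 10: C, bond orders sum to 4 (valence 4) → 0 H
  atom 11: N, bond orders sum to 3 (valence 3) → 0 H
  atom 12: C, bond orders sum to 3 (valence 4) → 1 H
  atom 13: C, bond orders sum to 3 (valence 4) → 1 H
  atom 14: C, bond orders sum to 4 (valence 4) → 0 H
  atom 15: Br (halogen, monovalent) → 0 H
  atom 16: C, bond orders sum to 3 (valence 4) → 1 H
Total hydrogens: 13.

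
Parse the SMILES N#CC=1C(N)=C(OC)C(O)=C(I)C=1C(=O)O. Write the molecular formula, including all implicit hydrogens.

C9H7IN2O4

Walk through each heavy atom and fill implicit hydrogens from standard valence (C 4, N 3, O 2, S 2, halogen 1):
  atom 1: N, bond orders sum to 3 (valence 3) → 0 H
  atom 2: C, bond orders sum to 4 (valence 4) → 0 H
  atom 3: C, bond orders sum to 4 (valence 4) → 0 H
  atom 4: C, bond orders sum to 4 (valence 4) → 0 H
  atom 5: N, bond orders sum to 1 (valence 3) → 2 H
  atom 6: C, bond orders sum to 4 (valence 4) → 0 H
  atom 7: O, bond orders sum to 2 (valence 2) → 0 H
  atom 8: C, bond orders sum to 1 (valence 4) → 3 H
  atom 9: C, bond orders sum to 4 (valence 4) → 0 H
  atom 10: O, bond orders sum to 1 (valence 2) → 1 H
  atom 11: C, bond orders sum to 4 (valence 4) → 0 H
  atom 12: I (halogen, monovalent) → 0 H
  atom 13: C, bond orders sum to 4 (valence 4) → 0 H
  atom 14: C, bond orders sum to 4 (valence 4) → 0 H
  atom 15: O, bond orders sum to 2 (valence 2) → 0 H
  atom 16: O, bond orders sum to 1 (valence 2) → 1 H
Totals → C:9, H:7, I:1, N:2, O:4.
In Hill order: C9H7IN2O4.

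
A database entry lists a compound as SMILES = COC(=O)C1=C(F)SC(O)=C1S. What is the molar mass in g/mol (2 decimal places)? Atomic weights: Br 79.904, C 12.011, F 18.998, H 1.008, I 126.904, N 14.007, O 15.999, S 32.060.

208.22 g/mol

First, the molecular formula is C6H5FO3S2 (counting implicit H from valence).
  C: 6 × 12.011 = 72.066
  F: 1 × 18.998 = 18.998
  H: 5 × 1.008 = 5.040
  O: 3 × 15.999 = 47.997
  S: 2 × 32.060 = 64.120
Sum: 6×12.011 + 1×18.998 + 5×1.008 + 3×15.999 + 2×32.060 = 208.221 → 208.22 g/mol.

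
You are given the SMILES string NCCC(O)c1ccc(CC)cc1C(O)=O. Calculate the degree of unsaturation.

5

Molecular formula: C12H17NO3.
DoU = (2C + 2 + N − H − X) / 2, where X is the halogen count and O/S are ignored.
    = (2·12 + 2 + 1 − 17 − 0) / 2 = 10 / 2 = 5.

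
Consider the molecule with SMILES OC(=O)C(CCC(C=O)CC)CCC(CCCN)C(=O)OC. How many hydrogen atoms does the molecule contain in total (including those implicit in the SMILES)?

Walk through each heavy atom and fill implicit hydrogens from standard valence (C 4, N 3, O 2, S 2, halogen 1):
  atom 1: O, bond orders sum to 1 (valence 2) → 1 H
  atom 2: C, bond orders sum to 4 (valence 4) → 0 H
  atom 3: O, bond orders sum to 2 (valence 2) → 0 H
  atom 4: C, bond orders sum to 3 (valence 4) → 1 H
  atom 5: C, bond orders sum to 2 (valence 4) → 2 H
  atom 6: C, bond orders sum to 2 (valence 4) → 2 H
  atom 7: C, bond orders sum to 3 (valence 4) → 1 H
  atom 8: C, bond orders sum to 3 (valence 4) → 1 H
  atom 9: O, bond orders sum to 2 (valence 2) → 0 H
  atom 10: C, bond orders sum to 2 (valence 4) → 2 H
  atom 11: C, bond orders sum to 1 (valence 4) → 3 H
  atom 12: C, bond orders sum to 2 (valence 4) → 2 H
  atom 13: C, bond orders sum to 2 (valence 4) → 2 H
  atom 14: C, bond orders sum to 3 (valence 4) → 1 H
  atom 15: C, bond orders sum to 2 (valence 4) → 2 H
  atom 16: C, bond orders sum to 2 (valence 4) → 2 H
  atom 17: C, bond orders sum to 2 (valence 4) → 2 H
  atom 18: N, bond orders sum to 1 (valence 3) → 2 H
  atom 19: C, bond orders sum to 4 (valence 4) → 0 H
  atom 20: O, bond orders sum to 2 (valence 2) → 0 H
  atom 21: O, bond orders sum to 2 (valence 2) → 0 H
  atom 22: C, bond orders sum to 1 (valence 4) → 3 H
Total hydrogens: 29.

29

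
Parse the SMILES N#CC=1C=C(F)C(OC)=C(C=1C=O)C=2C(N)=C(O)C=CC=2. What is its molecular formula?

C15H11FN2O3

Walk through each heavy atom and fill implicit hydrogens from standard valence (C 4, N 3, O 2, S 2, halogen 1):
  atom 1: N, bond orders sum to 3 (valence 3) → 0 H
  atom 2: C, bond orders sum to 4 (valence 4) → 0 H
  atom 3: C, bond orders sum to 4 (valence 4) → 0 H
  atom 4: C, bond orders sum to 3 (valence 4) → 1 H
  atom 5: C, bond orders sum to 4 (valence 4) → 0 H
  atom 6: F (halogen, monovalent) → 0 H
  atom 7: C, bond orders sum to 4 (valence 4) → 0 H
  atom 8: O, bond orders sum to 2 (valence 2) → 0 H
  atom 9: C, bond orders sum to 1 (valence 4) → 3 H
  atom 10: C, bond orders sum to 4 (valence 4) → 0 H
  atom 11: C, bond orders sum to 4 (valence 4) → 0 H
  atom 12: C, bond orders sum to 3 (valence 4) → 1 H
  atom 13: O, bond orders sum to 2 (valence 2) → 0 H
  atom 14: C, bond orders sum to 4 (valence 4) → 0 H
  atom 15: C, bond orders sum to 4 (valence 4) → 0 H
  atom 16: N, bond orders sum to 1 (valence 3) → 2 H
  atom 17: C, bond orders sum to 4 (valence 4) → 0 H
  atom 18: O, bond orders sum to 1 (valence 2) → 1 H
  atom 19: C, bond orders sum to 3 (valence 4) → 1 H
  atom 20: C, bond orders sum to 3 (valence 4) → 1 H
  atom 21: C, bond orders sum to 3 (valence 4) → 1 H
Totals → C:15, H:11, F:1, N:2, O:3.
In Hill order: C15H11FN2O3.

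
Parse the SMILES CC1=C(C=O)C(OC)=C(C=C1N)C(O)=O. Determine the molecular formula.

Walk through each heavy atom and fill implicit hydrogens from standard valence (C 4, N 3, O 2, S 2, halogen 1):
  atom 1: C, bond orders sum to 1 (valence 4) → 3 H
  atom 2: C, bond orders sum to 4 (valence 4) → 0 H
  atom 3: C, bond orders sum to 4 (valence 4) → 0 H
  atom 4: C, bond orders sum to 3 (valence 4) → 1 H
  atom 5: O, bond orders sum to 2 (valence 2) → 0 H
  atom 6: C, bond orders sum to 4 (valence 4) → 0 H
  atom 7: O, bond orders sum to 2 (valence 2) → 0 H
  atom 8: C, bond orders sum to 1 (valence 4) → 3 H
  atom 9: C, bond orders sum to 4 (valence 4) → 0 H
  atom 10: C, bond orders sum to 3 (valence 4) → 1 H
  atom 11: C, bond orders sum to 4 (valence 4) → 0 H
  atom 12: N, bond orders sum to 1 (valence 3) → 2 H
  atom 13: C, bond orders sum to 4 (valence 4) → 0 H
  atom 14: O, bond orders sum to 1 (valence 2) → 1 H
  atom 15: O, bond orders sum to 2 (valence 2) → 0 H
Totals → C:10, H:11, N:1, O:4.

C10H11NO4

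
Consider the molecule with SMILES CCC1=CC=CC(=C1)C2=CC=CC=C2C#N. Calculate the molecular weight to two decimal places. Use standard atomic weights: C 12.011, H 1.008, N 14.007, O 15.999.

First, the molecular formula is C15H13N (counting implicit H from valence).
  C: 15 × 12.011 = 180.165
  H: 13 × 1.008 = 13.104
  N: 1 × 14.007 = 14.007
Sum: 15×12.011 + 13×1.008 + 1×14.007 = 207.276 → 207.28 g/mol.

207.28 g/mol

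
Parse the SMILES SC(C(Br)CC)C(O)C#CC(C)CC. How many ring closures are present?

0

In SMILES, each pair of matching ring-closure digits denotes one ring-closing bond; the number of such bonds equals the number of independent rings.
Ring-closure bonds here: 0.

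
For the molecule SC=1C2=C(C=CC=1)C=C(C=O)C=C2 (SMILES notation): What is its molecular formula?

C11H8OS

Walk through each heavy atom and fill implicit hydrogens from standard valence (C 4, N 3, O 2, S 2, halogen 1):
  atom 1: S, bond orders sum to 1 (valence 2) → 1 H
  atom 2: C, bond orders sum to 4 (valence 4) → 0 H
  atom 3: C, bond orders sum to 4 (valence 4) → 0 H
  atom 4: C, bond orders sum to 4 (valence 4) → 0 H
  atom 5: C, bond orders sum to 3 (valence 4) → 1 H
  atom 6: C, bond orders sum to 3 (valence 4) → 1 H
  atom 7: C, bond orders sum to 3 (valence 4) → 1 H
  atom 8: C, bond orders sum to 3 (valence 4) → 1 H
  atom 9: C, bond orders sum to 4 (valence 4) → 0 H
  atom 10: C, bond orders sum to 3 (valence 4) → 1 H
  atom 11: O, bond orders sum to 2 (valence 2) → 0 H
  atom 12: C, bond orders sum to 3 (valence 4) → 1 H
  atom 13: C, bond orders sum to 3 (valence 4) → 1 H
Totals → C:11, H:8, O:1, S:1.
In Hill order: C11H8OS.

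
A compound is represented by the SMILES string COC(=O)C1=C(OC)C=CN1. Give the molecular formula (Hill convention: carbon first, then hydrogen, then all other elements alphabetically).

Walk through each heavy atom and fill implicit hydrogens from standard valence (C 4, N 3, O 2, S 2, halogen 1):
  atom 1: C, bond orders sum to 1 (valence 4) → 3 H
  atom 2: O, bond orders sum to 2 (valence 2) → 0 H
  atom 3: C, bond orders sum to 4 (valence 4) → 0 H
  atom 4: O, bond orders sum to 2 (valence 2) → 0 H
  atom 5: C, bond orders sum to 4 (valence 4) → 0 H
  atom 6: C, bond orders sum to 4 (valence 4) → 0 H
  atom 7: O, bond orders sum to 2 (valence 2) → 0 H
  atom 8: C, bond orders sum to 1 (valence 4) → 3 H
  atom 9: C, bond orders sum to 3 (valence 4) → 1 H
  atom 10: C, bond orders sum to 3 (valence 4) → 1 H
  atom 11: N, bond orders sum to 2 (valence 3) → 1 H
Totals → C:7, H:9, N:1, O:3.
In Hill order: C7H9NO3.

C7H9NO3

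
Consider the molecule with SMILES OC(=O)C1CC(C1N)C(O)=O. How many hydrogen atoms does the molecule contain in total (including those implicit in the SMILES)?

9

Walk through each heavy atom and fill implicit hydrogens from standard valence (C 4, N 3, O 2, S 2, halogen 1):
  atom 1: O, bond orders sum to 1 (valence 2) → 1 H
  atom 2: C, bond orders sum to 4 (valence 4) → 0 H
  atom 3: O, bond orders sum to 2 (valence 2) → 0 H
  atom 4: C, bond orders sum to 3 (valence 4) → 1 H
  atom 5: C, bond orders sum to 2 (valence 4) → 2 H
  atom 6: C, bond orders sum to 3 (valence 4) → 1 H
  atom 7: C, bond orders sum to 3 (valence 4) → 1 H
  atom 8: N, bond orders sum to 1 (valence 3) → 2 H
  atom 9: C, bond orders sum to 4 (valence 4) → 0 H
  atom 10: O, bond orders sum to 1 (valence 2) → 1 H
  atom 11: O, bond orders sum to 2 (valence 2) → 0 H
Total hydrogens: 9.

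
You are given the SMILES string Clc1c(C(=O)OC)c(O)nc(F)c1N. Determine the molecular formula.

C7H6ClFN2O3

Walk through each heavy atom and fill implicit hydrogens from standard valence (C 4, N 3, O 2, S 2, halogen 1); for lowercase aromatic atoms, an aromatic c carries 1 H when it has two neighbours and 0 H with three, and aromatic n carries 0 H:
  atom 1: Cl (halogen, monovalent) → 0 H
  atom 2: aromatic c, 3 neighbours → 0 H
  atom 3: aromatic c, 3 neighbours → 0 H
  atom 4: C, bond orders sum to 4 (valence 4) → 0 H
  atom 5: O, bond orders sum to 2 (valence 2) → 0 H
  atom 6: O, bond orders sum to 2 (valence 2) → 0 H
  atom 7: C, bond orders sum to 1 (valence 4) → 3 H
  atom 8: aromatic c, 3 neighbours → 0 H
  atom 9: O, bond orders sum to 1 (valence 2) → 1 H
  atom 10: aromatic n, 2 neighbours → 0 H
  atom 11: aromatic c, 3 neighbours → 0 H
  atom 12: F (halogen, monovalent) → 0 H
  atom 13: aromatic c, 3 neighbours → 0 H
  atom 14: N, bond orders sum to 1 (valence 3) → 2 H
Totals → C:7, H:6, Cl:1, F:1, N:2, O:3.
In Hill order: C7H6ClFN2O3.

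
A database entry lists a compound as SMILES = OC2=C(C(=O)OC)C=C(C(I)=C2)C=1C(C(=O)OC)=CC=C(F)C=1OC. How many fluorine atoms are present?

1

Scan the SMILES for F atoms (remember two-letter symbols like Cl and Br are single atoms).
Fluorine count: 1.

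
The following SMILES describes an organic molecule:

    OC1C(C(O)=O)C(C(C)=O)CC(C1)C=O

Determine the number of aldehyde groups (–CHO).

The aldehyde motif appears at heavy-atom position 14 in the SMILES.
Other groups present: 1 carboxylic acid, 1 hydroxyl, 1 ketone.
Aldehyde count: 1.

1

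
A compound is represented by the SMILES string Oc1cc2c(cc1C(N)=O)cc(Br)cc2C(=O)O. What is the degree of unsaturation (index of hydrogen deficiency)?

Molecular formula: C12H8BrNO4.
DoU = (2C + 2 + N − H − X) / 2, where X is the halogen count and O/S are ignored.
    = (2·12 + 2 + 1 − 8 − 1) / 2 = 18 / 2 = 9.

9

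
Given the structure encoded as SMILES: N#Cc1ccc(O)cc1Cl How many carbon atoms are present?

7

Count every carbon token in the SMILES (each C, including those in ring-closure positions and inside branches).
Carbon count: 7.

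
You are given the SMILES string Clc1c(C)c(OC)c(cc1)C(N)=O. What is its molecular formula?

C9H10ClNO2

Walk through each heavy atom and fill implicit hydrogens from standard valence (C 4, N 3, O 2, S 2, halogen 1); for lowercase aromatic atoms, an aromatic c carries 1 H when it has two neighbours and 0 H with three, and aromatic n carries 0 H:
  atom 1: Cl (halogen, monovalent) → 0 H
  atom 2: aromatic c, 3 neighbours → 0 H
  atom 3: aromatic c, 3 neighbours → 0 H
  atom 4: C, bond orders sum to 1 (valence 4) → 3 H
  atom 5: aromatic c, 3 neighbours → 0 H
  atom 6: O, bond orders sum to 2 (valence 2) → 0 H
  atom 7: C, bond orders sum to 1 (valence 4) → 3 H
  atom 8: aromatic c, 3 neighbours → 0 H
  atom 9: aromatic c, 2 neighbours → 1 H
  atom 10: aromatic c, 2 neighbours → 1 H
  atom 11: C, bond orders sum to 4 (valence 4) → 0 H
  atom 12: N, bond orders sum to 1 (valence 3) → 2 H
  atom 13: O, bond orders sum to 2 (valence 2) → 0 H
Totals → C:9, H:10, Cl:1, N:1, O:2.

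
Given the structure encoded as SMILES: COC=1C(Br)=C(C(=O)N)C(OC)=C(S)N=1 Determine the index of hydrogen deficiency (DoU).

5

Molecular formula: C8H9BrN2O3S.
DoU = (2C + 2 + N − H − X) / 2, where X is the halogen count and O/S are ignored.
    = (2·8 + 2 + 2 − 9 − 1) / 2 = 10 / 2 = 5.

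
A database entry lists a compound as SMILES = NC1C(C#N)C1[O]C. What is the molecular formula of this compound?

Walk through each heavy atom and fill implicit hydrogens from standard valence (C 4, N 3, O 2, S 2, halogen 1):
  atom 1: N, bond orders sum to 1 (valence 3) → 2 H
  atom 2: C, bond orders sum to 3 (valence 4) → 1 H
  atom 3: C, bond orders sum to 3 (valence 4) → 1 H
  atom 4: C, bond orders sum to 4 (valence 4) → 0 H
  atom 5: N, bond orders sum to 3 (valence 3) → 0 H
  atom 6: C, bond orders sum to 3 (valence 4) → 1 H
  atom 7: O with explicit H count 0
  atom 8: C, bond orders sum to 1 (valence 4) → 3 H
Totals → C:5, H:8, N:2, O:1.

C5H8N2O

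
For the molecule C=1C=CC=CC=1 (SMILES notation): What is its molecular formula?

Walk through each heavy atom and fill implicit hydrogens from standard valence (C 4, N 3, O 2, S 2, halogen 1):
  atom 1: C, bond orders sum to 3 (valence 4) → 1 H
  atom 2: C, bond orders sum to 3 (valence 4) → 1 H
  atom 3: C, bond orders sum to 3 (valence 4) → 1 H
  atom 4: C, bond orders sum to 3 (valence 4) → 1 H
  atom 5: C, bond orders sum to 3 (valence 4) → 1 H
  atom 6: C, bond orders sum to 3 (valence 4) → 1 H
Totals → C:6, H:6.
In Hill order: C6H6.

C6H6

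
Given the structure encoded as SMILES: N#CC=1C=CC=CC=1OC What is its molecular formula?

C8H7NO

Walk through each heavy atom and fill implicit hydrogens from standard valence (C 4, N 3, O 2, S 2, halogen 1):
  atom 1: N, bond orders sum to 3 (valence 3) → 0 H
  atom 2: C, bond orders sum to 4 (valence 4) → 0 H
  atom 3: C, bond orders sum to 4 (valence 4) → 0 H
  atom 4: C, bond orders sum to 3 (valence 4) → 1 H
  atom 5: C, bond orders sum to 3 (valence 4) → 1 H
  atom 6: C, bond orders sum to 3 (valence 4) → 1 H
  atom 7: C, bond orders sum to 3 (valence 4) → 1 H
  atom 8: C, bond orders sum to 4 (valence 4) → 0 H
  atom 9: O, bond orders sum to 2 (valence 2) → 0 H
  atom 10: C, bond orders sum to 1 (valence 4) → 3 H
Totals → C:8, H:7, N:1, O:1.
In Hill order: C8H7NO.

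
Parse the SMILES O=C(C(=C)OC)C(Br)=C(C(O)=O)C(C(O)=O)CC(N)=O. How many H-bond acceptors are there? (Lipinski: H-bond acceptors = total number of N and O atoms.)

8

N atoms: 1; O atoms: 7.
Lipinski HBA = 1 + 7 = 8.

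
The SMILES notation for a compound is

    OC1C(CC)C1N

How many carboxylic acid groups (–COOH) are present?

Scan the SMILES for the carboxylic acid motif — none present.
Groups that are present: 1 hydroxyl, 1 primary amine.

0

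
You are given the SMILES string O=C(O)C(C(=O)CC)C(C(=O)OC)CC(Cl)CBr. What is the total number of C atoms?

11

Count every carbon token in the SMILES (each C, including those in ring-closure positions and inside branches).
Carbon count: 11.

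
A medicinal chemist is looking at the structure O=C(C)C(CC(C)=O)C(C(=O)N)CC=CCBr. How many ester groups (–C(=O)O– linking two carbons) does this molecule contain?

0

Scan the SMILES for the ester motif — none present.
Groups that are present: 1 alkene, 1 amide, 2 ketone.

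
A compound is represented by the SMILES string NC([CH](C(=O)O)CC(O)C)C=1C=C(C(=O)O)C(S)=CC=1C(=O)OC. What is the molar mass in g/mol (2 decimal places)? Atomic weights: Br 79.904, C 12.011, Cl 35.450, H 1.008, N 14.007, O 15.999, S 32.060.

First, the molecular formula is C15H19NO7S (counting implicit H from valence).
  C: 15 × 12.011 = 180.165
  H: 19 × 1.008 = 19.152
  N: 1 × 14.007 = 14.007
  O: 7 × 15.999 = 111.993
  S: 1 × 32.060 = 32.060
Sum: 15×12.011 + 19×1.008 + 1×14.007 + 7×15.999 + 1×32.060 = 357.377 → 357.38 g/mol.

357.38 g/mol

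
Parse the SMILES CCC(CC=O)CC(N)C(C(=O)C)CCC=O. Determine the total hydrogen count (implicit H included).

Walk through each heavy atom and fill implicit hydrogens from standard valence (C 4, N 3, O 2, S 2, halogen 1):
  atom 1: C, bond orders sum to 1 (valence 4) → 3 H
  atom 2: C, bond orders sum to 2 (valence 4) → 2 H
  atom 3: C, bond orders sum to 3 (valence 4) → 1 H
  atom 4: C, bond orders sum to 2 (valence 4) → 2 H
  atom 5: C, bond orders sum to 3 (valence 4) → 1 H
  atom 6: O, bond orders sum to 2 (valence 2) → 0 H
  atom 7: C, bond orders sum to 2 (valence 4) → 2 H
  atom 8: C, bond orders sum to 3 (valence 4) → 1 H
  atom 9: N, bond orders sum to 1 (valence 3) → 2 H
  atom 10: C, bond orders sum to 3 (valence 4) → 1 H
  atom 11: C, bond orders sum to 4 (valence 4) → 0 H
  atom 12: O, bond orders sum to 2 (valence 2) → 0 H
  atom 13: C, bond orders sum to 1 (valence 4) → 3 H
  atom 14: C, bond orders sum to 2 (valence 4) → 2 H
  atom 15: C, bond orders sum to 2 (valence 4) → 2 H
  atom 16: C, bond orders sum to 3 (valence 4) → 1 H
  atom 17: O, bond orders sum to 2 (valence 2) → 0 H
Total hydrogens: 23.

23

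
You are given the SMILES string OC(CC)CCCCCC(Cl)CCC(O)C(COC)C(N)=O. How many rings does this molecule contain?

0

In SMILES, each pair of matching ring-closure digits denotes one ring-closing bond; the number of such bonds equals the number of independent rings.
Ring-closure bonds here: 0.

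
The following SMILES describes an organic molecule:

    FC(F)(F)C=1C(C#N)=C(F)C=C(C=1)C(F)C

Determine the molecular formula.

C10H6F5N

Walk through each heavy atom and fill implicit hydrogens from standard valence (C 4, N 3, O 2, S 2, halogen 1):
  atom 1: F (halogen, monovalent) → 0 H
  atom 2: C, bond orders sum to 4 (valence 4) → 0 H
  atom 3: F (halogen, monovalent) → 0 H
  atom 4: F (halogen, monovalent) → 0 H
  atom 5: C, bond orders sum to 4 (valence 4) → 0 H
  atom 6: C, bond orders sum to 4 (valence 4) → 0 H
  atom 7: C, bond orders sum to 4 (valence 4) → 0 H
  atom 8: N, bond orders sum to 3 (valence 3) → 0 H
  atom 9: C, bond orders sum to 4 (valence 4) → 0 H
  atom 10: F (halogen, monovalent) → 0 H
  atom 11: C, bond orders sum to 3 (valence 4) → 1 H
  atom 12: C, bond orders sum to 4 (valence 4) → 0 H
  atom 13: C, bond orders sum to 3 (valence 4) → 1 H
  atom 14: C, bond orders sum to 3 (valence 4) → 1 H
  atom 15: F (halogen, monovalent) → 0 H
  atom 16: C, bond orders sum to 1 (valence 4) → 3 H
Totals → C:10, H:6, F:5, N:1.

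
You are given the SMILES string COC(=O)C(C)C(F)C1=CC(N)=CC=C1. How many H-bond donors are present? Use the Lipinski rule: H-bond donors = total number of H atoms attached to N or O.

2

Donors: find every N or O and count the H atoms it carries.
  atom 2 (O): bond orders sum to 2 → 0 H
  atom 4 (O): bond orders sum to 2 → 0 H
  atom 12 (N): bond orders sum to 1 → 2 H
Lipinski HBD = 2.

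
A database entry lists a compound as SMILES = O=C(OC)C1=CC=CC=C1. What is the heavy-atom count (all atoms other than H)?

10

Every atom symbol written in the SMILES (organic subset) is one heavy atom; implicit H are not written.
Heavy atoms by element → C:8, O:2.
Total: 10.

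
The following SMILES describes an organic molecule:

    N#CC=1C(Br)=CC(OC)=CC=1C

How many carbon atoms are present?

9

Count every carbon token in the SMILES (each C, including those in ring-closure positions and inside branches).
Carbon count: 9.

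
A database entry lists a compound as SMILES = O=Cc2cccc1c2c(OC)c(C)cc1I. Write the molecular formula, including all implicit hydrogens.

C13H11IO2

Walk through each heavy atom and fill implicit hydrogens from standard valence (C 4, N 3, O 2, S 2, halogen 1); for lowercase aromatic atoms, an aromatic c carries 1 H when it has two neighbours and 0 H with three, and aromatic n carries 0 H:
  atom 1: O, bond orders sum to 2 (valence 2) → 0 H
  atom 2: C, bond orders sum to 3 (valence 4) → 1 H
  atom 3: aromatic c, 3 neighbours → 0 H
  atom 4: aromatic c, 2 neighbours → 1 H
  atom 5: aromatic c, 2 neighbours → 1 H
  atom 6: aromatic c, 2 neighbours → 1 H
  atom 7: aromatic c, 3 neighbours → 0 H
  atom 8: aromatic c, 3 neighbours → 0 H
  atom 9: aromatic c, 3 neighbours → 0 H
  atom 10: O, bond orders sum to 2 (valence 2) → 0 H
  atom 11: C, bond orders sum to 1 (valence 4) → 3 H
  atom 12: aromatic c, 3 neighbours → 0 H
  atom 13: C, bond orders sum to 1 (valence 4) → 3 H
  atom 14: aromatic c, 2 neighbours → 1 H
  atom 15: aromatic c, 3 neighbours → 0 H
  atom 16: I (halogen, monovalent) → 0 H
Totals → C:13, H:11, I:1, O:2.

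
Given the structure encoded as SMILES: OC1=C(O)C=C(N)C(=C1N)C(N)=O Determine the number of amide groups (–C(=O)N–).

The amide motif appears at heavy-atom position 11 in the SMILES.
Other groups present: 2 hydroxyl, 2 primary amine.
Amide count: 1.

1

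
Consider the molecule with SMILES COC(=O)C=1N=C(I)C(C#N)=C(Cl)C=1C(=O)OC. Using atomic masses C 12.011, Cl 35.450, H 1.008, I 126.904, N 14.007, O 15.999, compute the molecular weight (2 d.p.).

First, the molecular formula is C10H6ClIN2O4 (counting implicit H from valence).
  C: 10 × 12.011 = 120.110
  Cl: 1 × 35.450 = 35.450
  H: 6 × 1.008 = 6.048
  I: 1 × 126.904 = 126.904
  N: 2 × 14.007 = 28.014
  O: 4 × 15.999 = 63.996
Sum: 10×12.011 + 1×35.450 + 6×1.008 + 1×126.904 + 2×14.007 + 4×15.999 = 380.522 → 380.52 g/mol.

380.52 g/mol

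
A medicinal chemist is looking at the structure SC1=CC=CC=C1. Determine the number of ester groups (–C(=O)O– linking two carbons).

Scan the SMILES for the ester motif — none present.
Groups that are present: 1 thiol.

0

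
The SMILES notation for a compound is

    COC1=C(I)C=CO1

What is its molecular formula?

Walk through each heavy atom and fill implicit hydrogens from standard valence (C 4, N 3, O 2, S 2, halogen 1):
  atom 1: C, bond orders sum to 1 (valence 4) → 3 H
  atom 2: O, bond orders sum to 2 (valence 2) → 0 H
  atom 3: C, bond orders sum to 4 (valence 4) → 0 H
  atom 4: C, bond orders sum to 4 (valence 4) → 0 H
  atom 5: I (halogen, monovalent) → 0 H
  atom 6: C, bond orders sum to 3 (valence 4) → 1 H
  atom 7: C, bond orders sum to 3 (valence 4) → 1 H
  atom 8: O, bond orders sum to 2 (valence 2) → 0 H
Totals → C:5, H:5, I:1, O:2.

C5H5IO2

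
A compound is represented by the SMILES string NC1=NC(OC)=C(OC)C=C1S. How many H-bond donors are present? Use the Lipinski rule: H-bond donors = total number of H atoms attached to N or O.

Donors: find every N or O and count the H atoms it carries.
  atom 1 (N): bond orders sum to 1 → 2 H
  atom 3 (N): bond orders sum to 3 → 0 H
  atom 5 (O): bond orders sum to 2 → 0 H
  atom 8 (O): bond orders sum to 2 → 0 H
Lipinski HBD = 2.

2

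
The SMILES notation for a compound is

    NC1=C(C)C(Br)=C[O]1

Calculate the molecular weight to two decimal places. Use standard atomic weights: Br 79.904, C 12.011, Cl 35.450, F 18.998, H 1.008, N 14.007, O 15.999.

First, the molecular formula is C5H6BrNO (counting implicit H from valence).
  Br: 1 × 79.904 = 79.904
  C: 5 × 12.011 = 60.055
  H: 6 × 1.008 = 6.048
  N: 1 × 14.007 = 14.007
  O: 1 × 15.999 = 15.999
Sum: 1×79.904 + 5×12.011 + 6×1.008 + 1×14.007 + 1×15.999 = 176.013 → 176.01 g/mol.

176.01 g/mol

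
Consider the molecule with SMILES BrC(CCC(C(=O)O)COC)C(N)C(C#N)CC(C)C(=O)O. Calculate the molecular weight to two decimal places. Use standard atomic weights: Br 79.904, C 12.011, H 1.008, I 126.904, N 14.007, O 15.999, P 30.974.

379.25 g/mol

First, the molecular formula is C14H23BrN2O5 (counting implicit H from valence).
  Br: 1 × 79.904 = 79.904
  C: 14 × 12.011 = 168.154
  H: 23 × 1.008 = 23.184
  N: 2 × 14.007 = 28.014
  O: 5 × 15.999 = 79.995
Sum: 1×79.904 + 14×12.011 + 23×1.008 + 2×14.007 + 5×15.999 = 379.251 → 379.25 g/mol.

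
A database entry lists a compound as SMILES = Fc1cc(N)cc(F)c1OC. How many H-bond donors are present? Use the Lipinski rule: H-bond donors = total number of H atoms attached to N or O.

Donors: find every N or O and count the H atoms it carries.
  atom 5 (N): bond orders sum to 1 → 2 H
  atom 10 (O): bond orders sum to 2 → 0 H
Lipinski HBD = 2.

2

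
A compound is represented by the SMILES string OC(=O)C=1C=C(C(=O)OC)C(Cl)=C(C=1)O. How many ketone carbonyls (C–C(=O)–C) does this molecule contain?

Scan the SMILES for the ketone motif — none present.
Groups that are present: 1 carboxylic acid, 1 ester, 1 hydroxyl.

0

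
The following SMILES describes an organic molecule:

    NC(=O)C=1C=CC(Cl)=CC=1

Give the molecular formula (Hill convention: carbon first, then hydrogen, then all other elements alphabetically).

Walk through each heavy atom and fill implicit hydrogens from standard valence (C 4, N 3, O 2, S 2, halogen 1):
  atom 1: N, bond orders sum to 1 (valence 3) → 2 H
  atom 2: C, bond orders sum to 4 (valence 4) → 0 H
  atom 3: O, bond orders sum to 2 (valence 2) → 0 H
  atom 4: C, bond orders sum to 4 (valence 4) → 0 H
  atom 5: C, bond orders sum to 3 (valence 4) → 1 H
  atom 6: C, bond orders sum to 3 (valence 4) → 1 H
  atom 7: C, bond orders sum to 4 (valence 4) → 0 H
  atom 8: Cl (halogen, monovalent) → 0 H
  atom 9: C, bond orders sum to 3 (valence 4) → 1 H
  atom 10: C, bond orders sum to 3 (valence 4) → 1 H
Totals → C:7, H:6, Cl:1, N:1, O:1.
In Hill order: C7H6ClNO.

C7H6ClNO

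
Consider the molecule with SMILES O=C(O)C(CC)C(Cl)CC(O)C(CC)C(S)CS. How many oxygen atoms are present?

Scan the SMILES for O atoms (remember two-letter symbols like Cl and Br are single atoms).
Oxygen count: 3.

3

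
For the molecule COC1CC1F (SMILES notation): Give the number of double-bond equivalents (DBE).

1

Degree of unsaturation = (number of rings) + (number of π bonds).
Ring closures in the SMILES: 1.
π bonds: none → 0 DoU from unsaturation.
Total DoU = 1 + 0 = 1.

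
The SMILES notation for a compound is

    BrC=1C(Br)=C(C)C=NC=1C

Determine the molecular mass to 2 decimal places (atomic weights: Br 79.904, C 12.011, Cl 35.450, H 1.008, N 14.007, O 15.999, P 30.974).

First, the molecular formula is C7H7Br2N (counting implicit H from valence).
  Br: 2 × 79.904 = 159.808
  C: 7 × 12.011 = 84.077
  H: 7 × 1.008 = 7.056
  N: 1 × 14.007 = 14.007
Sum: 2×79.904 + 7×12.011 + 7×1.008 + 1×14.007 = 264.948 → 264.95 g/mol.

264.95 g/mol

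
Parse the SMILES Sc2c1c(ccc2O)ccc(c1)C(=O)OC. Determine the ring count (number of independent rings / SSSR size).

2

In SMILES, each pair of matching ring-closure digits denotes one ring-closing bond; the number of such bonds equals the number of independent rings.
Ring-closure bonds here: 2.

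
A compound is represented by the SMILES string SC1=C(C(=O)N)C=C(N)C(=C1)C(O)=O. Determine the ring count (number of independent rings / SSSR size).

1

In SMILES, each pair of matching ring-closure digits denotes one ring-closing bond; the number of such bonds equals the number of independent rings.
Ring-closure bonds here: 1.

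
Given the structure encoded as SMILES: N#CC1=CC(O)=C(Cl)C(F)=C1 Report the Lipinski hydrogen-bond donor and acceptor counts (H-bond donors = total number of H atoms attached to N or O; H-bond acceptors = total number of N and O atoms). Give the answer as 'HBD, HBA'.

1, 2

Donors: find every N or O and count the H atoms it carries.
  atom 1 (N): bond orders sum to 3 → 0 H
  atom 6 (O): bond orders sum to 1 → 1 H
Lipinski HBD = 1.
Acceptors: N atoms = 1, O atoms = 1 → HBA = 2.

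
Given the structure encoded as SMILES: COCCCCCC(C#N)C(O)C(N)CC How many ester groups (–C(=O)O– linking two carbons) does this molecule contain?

0

Scan the SMILES for the ester motif — none present.
Groups that are present: 1 ether, 1 hydroxyl, 1 nitrile, 1 primary amine.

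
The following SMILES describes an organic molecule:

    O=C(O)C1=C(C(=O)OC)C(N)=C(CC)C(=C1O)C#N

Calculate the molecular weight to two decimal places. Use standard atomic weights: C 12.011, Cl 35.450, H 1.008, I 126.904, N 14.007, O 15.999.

First, the molecular formula is C12H12N2O5 (counting implicit H from valence).
  C: 12 × 12.011 = 144.132
  H: 12 × 1.008 = 12.096
  N: 2 × 14.007 = 28.014
  O: 5 × 15.999 = 79.995
Sum: 12×12.011 + 12×1.008 + 2×14.007 + 5×15.999 = 264.237 → 264.24 g/mol.

264.24 g/mol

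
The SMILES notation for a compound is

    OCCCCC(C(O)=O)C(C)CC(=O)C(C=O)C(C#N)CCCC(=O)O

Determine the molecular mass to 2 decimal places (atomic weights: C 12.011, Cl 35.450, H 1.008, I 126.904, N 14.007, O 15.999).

First, the molecular formula is C18H27NO7 (counting implicit H from valence).
  C: 18 × 12.011 = 216.198
  H: 27 × 1.008 = 27.216
  N: 1 × 14.007 = 14.007
  O: 7 × 15.999 = 111.993
Sum: 18×12.011 + 27×1.008 + 1×14.007 + 7×15.999 = 369.414 → 369.41 g/mol.

369.41 g/mol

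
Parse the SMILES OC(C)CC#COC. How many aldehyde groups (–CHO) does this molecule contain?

Scan the SMILES for the aldehyde motif — none present.
Groups that are present: 1 alkyne, 1 ether, 1 hydroxyl.

0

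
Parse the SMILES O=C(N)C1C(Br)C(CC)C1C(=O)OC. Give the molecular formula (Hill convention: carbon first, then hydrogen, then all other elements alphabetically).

C9H14BrNO3

Walk through each heavy atom and fill implicit hydrogens from standard valence (C 4, N 3, O 2, S 2, halogen 1):
  atom 1: O, bond orders sum to 2 (valence 2) → 0 H
  atom 2: C, bond orders sum to 4 (valence 4) → 0 H
  atom 3: N, bond orders sum to 1 (valence 3) → 2 H
  atom 4: C, bond orders sum to 3 (valence 4) → 1 H
  atom 5: C, bond orders sum to 3 (valence 4) → 1 H
  atom 6: Br (halogen, monovalent) → 0 H
  atom 7: C, bond orders sum to 3 (valence 4) → 1 H
  atom 8: C, bond orders sum to 2 (valence 4) → 2 H
  atom 9: C, bond orders sum to 1 (valence 4) → 3 H
  atom 10: C, bond orders sum to 3 (valence 4) → 1 H
  atom 11: C, bond orders sum to 4 (valence 4) → 0 H
  atom 12: O, bond orders sum to 2 (valence 2) → 0 H
  atom 13: O, bond orders sum to 2 (valence 2) → 0 H
  atom 14: C, bond orders sum to 1 (valence 4) → 3 H
Totals → C:9, H:14, Br:1, N:1, O:3.
In Hill order: C9H14BrNO3.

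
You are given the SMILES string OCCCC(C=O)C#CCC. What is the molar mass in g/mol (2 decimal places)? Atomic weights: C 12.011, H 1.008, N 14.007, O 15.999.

First, the molecular formula is C9H14O2 (counting implicit H from valence).
  C: 9 × 12.011 = 108.099
  H: 14 × 1.008 = 14.112
  O: 2 × 15.999 = 31.998
Sum: 9×12.011 + 14×1.008 + 2×15.999 = 154.209 → 154.21 g/mol.

154.21 g/mol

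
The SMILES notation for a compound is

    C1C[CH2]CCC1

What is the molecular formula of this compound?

Walk through each heavy atom and fill implicit hydrogens from standard valence (C 4, N 3, O 2, S 2, halogen 1):
  atom 1: C, bond orders sum to 2 (valence 4) → 2 H
  atom 2: C, bond orders sum to 2 (valence 4) → 2 H
  atom 3: C with explicit H count 2
  atom 4: C, bond orders sum to 2 (valence 4) → 2 H
  atom 5: C, bond orders sum to 2 (valence 4) → 2 H
  atom 6: C, bond orders sum to 2 (valence 4) → 2 H
Totals → C:6, H:12.

C6H12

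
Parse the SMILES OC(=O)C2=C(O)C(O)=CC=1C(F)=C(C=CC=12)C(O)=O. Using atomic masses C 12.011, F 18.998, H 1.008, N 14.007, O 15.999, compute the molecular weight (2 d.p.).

First, the molecular formula is C12H7FO6 (counting implicit H from valence).
  C: 12 × 12.011 = 144.132
  F: 1 × 18.998 = 18.998
  H: 7 × 1.008 = 7.056
  O: 6 × 15.999 = 95.994
Sum: 12×12.011 + 1×18.998 + 7×1.008 + 6×15.999 = 266.180 → 266.18 g/mol.

266.18 g/mol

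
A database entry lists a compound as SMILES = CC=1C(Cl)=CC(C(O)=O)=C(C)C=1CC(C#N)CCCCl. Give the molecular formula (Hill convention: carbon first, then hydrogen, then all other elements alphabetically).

C15H17Cl2NO2

Walk through each heavy atom and fill implicit hydrogens from standard valence (C 4, N 3, O 2, S 2, halogen 1):
  atom 1: C, bond orders sum to 1 (valence 4) → 3 H
  atom 2: C, bond orders sum to 4 (valence 4) → 0 H
  atom 3: C, bond orders sum to 4 (valence 4) → 0 H
  atom 4: Cl (halogen, monovalent) → 0 H
  atom 5: C, bond orders sum to 3 (valence 4) → 1 H
  atom 6: C, bond orders sum to 4 (valence 4) → 0 H
  atom 7: C, bond orders sum to 4 (valence 4) → 0 H
  atom 8: O, bond orders sum to 1 (valence 2) → 1 H
  atom 9: O, bond orders sum to 2 (valence 2) → 0 H
  atom 10: C, bond orders sum to 4 (valence 4) → 0 H
  atom 11: C, bond orders sum to 1 (valence 4) → 3 H
  atom 12: C, bond orders sum to 4 (valence 4) → 0 H
  atom 13: C, bond orders sum to 2 (valence 4) → 2 H
  atom 14: C, bond orders sum to 3 (valence 4) → 1 H
  atom 15: C, bond orders sum to 4 (valence 4) → 0 H
  atom 16: N, bond orders sum to 3 (valence 3) → 0 H
  atom 17: C, bond orders sum to 2 (valence 4) → 2 H
  atom 18: C, bond orders sum to 2 (valence 4) → 2 H
  atom 19: C, bond orders sum to 2 (valence 4) → 2 H
  atom 20: Cl (halogen, monovalent) → 0 H
Totals → C:15, H:17, Cl:2, N:1, O:2.
In Hill order: C15H17Cl2NO2.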